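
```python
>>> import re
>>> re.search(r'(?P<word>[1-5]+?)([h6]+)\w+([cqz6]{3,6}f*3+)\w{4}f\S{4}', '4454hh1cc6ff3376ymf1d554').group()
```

The pattern matches one or more of a character in [1-5] (lazy) (captured as 'word'); then one or more of one of [h6] (captured); then one or more of a word character; then 3 to 6 of one of [cqz6], then zero or more of the literal 'f', then one or more of the literal '3' (captured); then exactly 4 of a word character, then a literal 'f', then exactly 4 of a non-whitespace character.
The match spans [0:23] → '4454hh1cc6ff3376ymf1d55'.

'4454hh1cc6ff3376ymf1d55'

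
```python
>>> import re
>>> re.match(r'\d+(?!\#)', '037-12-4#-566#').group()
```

'037'

Because the assertion is negative and zero-width, positions next to the forbidden text are skipped.
`re.match` won't scan ahead — the pattern has to work from the very first character.
The match spans [0:3] → '037'.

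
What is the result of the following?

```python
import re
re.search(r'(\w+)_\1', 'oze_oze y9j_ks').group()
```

After group 1 captures some text, `\1` only succeeds where that same text appears again.
The match spans [0:7] → 'oze_oze'.

'oze_oze'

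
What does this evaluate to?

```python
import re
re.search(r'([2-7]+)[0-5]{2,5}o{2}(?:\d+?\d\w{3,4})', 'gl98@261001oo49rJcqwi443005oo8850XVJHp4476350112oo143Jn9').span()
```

(5, 19)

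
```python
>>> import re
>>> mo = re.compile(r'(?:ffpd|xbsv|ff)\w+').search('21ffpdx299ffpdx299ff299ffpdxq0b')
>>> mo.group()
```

`search` walks the string left to right and returns the first match it finds.
The match spans [2:31] → 'ffpdx299ffpdx299ff299ffpdxq0b'.

'ffpdx299ffpdx299ff299ffpdxq0b'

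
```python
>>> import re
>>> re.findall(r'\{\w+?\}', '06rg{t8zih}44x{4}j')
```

['{t8zih}', '{4}']

No capturing groups, so `findall` returns the 2 full match strings.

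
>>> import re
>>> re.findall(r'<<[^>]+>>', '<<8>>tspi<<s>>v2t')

['<<8>>', '<<s>>']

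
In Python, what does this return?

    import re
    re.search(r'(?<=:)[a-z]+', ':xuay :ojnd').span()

The `(?=…)`/`(?<=…)` assertion just peeks at neighbouring text; it doesn't advance the match position.
The match spans [1:5] → 'xuay'.

(1, 5)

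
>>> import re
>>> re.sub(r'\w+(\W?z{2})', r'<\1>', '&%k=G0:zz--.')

`\1` in the replacement pulls in group 1's text for each match.

'&%k=<:zz>--.'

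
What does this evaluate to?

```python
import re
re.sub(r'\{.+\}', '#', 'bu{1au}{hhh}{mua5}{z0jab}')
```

Every occurrence is swapped for '#'.

'bu#'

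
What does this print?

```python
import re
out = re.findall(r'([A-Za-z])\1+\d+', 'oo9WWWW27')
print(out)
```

['o', 'W']

The backreference `\1` re-matches whatever the first group consumed, character for character.
Matches: at [0:3] match 'oo9', group 1 = 'o'; at [3:9] match 'WWWW27', group 1 = 'W'.
`findall` collects group 1 from each match (2 total).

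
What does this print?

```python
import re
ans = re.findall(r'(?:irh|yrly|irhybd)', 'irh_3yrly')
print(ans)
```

Walking the string: at [0:3] → 'irh'; at [5:9] → 'yrly'.
With no groups in the pattern, `findall` gives back each whole match — 2 here.

['irh', 'yrly']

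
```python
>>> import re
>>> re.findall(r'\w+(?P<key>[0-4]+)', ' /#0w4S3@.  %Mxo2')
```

The pattern matches one or more of a word character; then one or more of a character in [0-4] (captured as 'key').
Scanning left to right: at [3:8] match '0w4S3', group 1 = '3'; at [13:17] match 'Mxo2', group 1 = '2'.
Because there's exactly one group, `findall` drops the full match and keeps group 1 from each hit.

['3', '2']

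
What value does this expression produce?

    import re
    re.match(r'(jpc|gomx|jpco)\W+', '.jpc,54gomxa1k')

None

`re.match` won't scan ahead — the pattern has to work from the very first character.
Here position 0 doesn't satisfy it, so the call returns None.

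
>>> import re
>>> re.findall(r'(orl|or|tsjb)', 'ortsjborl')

['or', 'tsjb', 'orl']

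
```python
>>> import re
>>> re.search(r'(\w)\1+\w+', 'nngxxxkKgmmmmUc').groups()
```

`\1` is not a pattern — it's the concrete string captured by group 1, re-applied verbatim.
`re.search` scans for the first position where the pattern succeeds.
The match spans [0:15] → 'nngxxxkKgmmmmUc'.
Captured: group 1 = 'n'.

('n',)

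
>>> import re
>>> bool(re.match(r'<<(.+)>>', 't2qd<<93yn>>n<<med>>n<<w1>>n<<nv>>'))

False

`re.match` won't scan ahead — the pattern has to work from the very first character.
Here position 0 doesn't satisfy it, so the call returns None, and `bool(None)` is False.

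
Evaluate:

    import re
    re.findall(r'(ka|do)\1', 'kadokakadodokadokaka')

The backreference `\1` re-matches whatever the first group consumed, character for character.
With a single group, `findall` returns only what that group captured — 3 items.

['ka', 'do', 'ka']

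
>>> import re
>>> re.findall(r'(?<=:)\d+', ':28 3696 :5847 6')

Lookahead/lookbehind check context without consuming it, so the matched span excludes the asserted characters.
With no groups in the pattern, `findall` gives back each whole match — 2 here.

['28', '5847']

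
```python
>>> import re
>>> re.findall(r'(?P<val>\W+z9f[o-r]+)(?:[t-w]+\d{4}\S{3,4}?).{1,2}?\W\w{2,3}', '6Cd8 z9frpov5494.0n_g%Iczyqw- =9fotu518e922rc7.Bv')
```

Pattern: one or more of a non-word character, then the literal 'z9f', then one or more of a character in [o-r] (captured as 'val'); then one or more of a character in [t-w], then exactly 4 of a digit, then 3 to 4 of a non-whitespace character (lazy) (non-capturing group); then 1 to 2 of any character (lazy), then a non-word character, then 2 to 3 of a word character.
Scanning left to right: at [4:25] match ' z9frpov5494.0n_g%Icz', group 1 = ' z9frpo'.
One capturing group, so `findall` returns just the captured substring from the one match — 1 in all.

[' z9frpo']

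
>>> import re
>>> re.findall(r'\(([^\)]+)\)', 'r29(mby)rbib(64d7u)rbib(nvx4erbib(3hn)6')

['mby', '64d7u', 'nvx4erbib(3hn']

Matches: at [3:8] match '(mby)', group 1 = 'mby'; at [12:19] match '(64d7u)', group 1 = '64d7u'; at [23:38] match '(nvx4erbib(3hn)', group 1 = 'nvx4erbib(3hn'.
One capturing group, so `findall` returns just the captured substring from each match — 3 in all.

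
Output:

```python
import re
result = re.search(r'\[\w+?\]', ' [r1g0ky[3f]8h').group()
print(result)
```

[3f]

The match spans [8:12] → '[3f]'.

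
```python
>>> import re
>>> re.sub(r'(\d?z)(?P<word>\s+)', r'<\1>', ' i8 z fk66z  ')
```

' i8 <z>fk6<6z>'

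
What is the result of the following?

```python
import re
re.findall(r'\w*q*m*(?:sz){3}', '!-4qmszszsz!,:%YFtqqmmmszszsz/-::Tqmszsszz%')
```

['4qmszszsz', 'YFtqqmmmszszsz']

No capturing groups, so `findall` returns the 2 full match strings.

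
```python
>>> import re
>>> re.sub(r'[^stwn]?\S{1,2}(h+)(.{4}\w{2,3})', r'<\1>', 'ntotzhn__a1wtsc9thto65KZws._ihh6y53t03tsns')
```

The pattern matches optionally any character except [stwn], then 1 to 2 of a non-whitespace character; then one or more of a literal 'h' (captured); then exactly 4 of any character, then 2 to 3 of a word character (captured).
Matches: at [2:13] → 'otzhn__a1wt'; at [14:25] → 'c9thto65KZw'; at [26:38] → '._ihh6y53t03'.
Each match is replaced using the text its own group 1 captured.

'nt<h>s<h>s<hh>tsns'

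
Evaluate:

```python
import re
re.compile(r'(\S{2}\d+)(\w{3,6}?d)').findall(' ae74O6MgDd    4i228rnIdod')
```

[('ae74', 'O6MgDd'), ('4i228', 'rnId')]

A non-greedy quantifier consumes as few characters as it can — just enough that the remainder of the pattern still matches from where it stops; whatever follows it matches normally.
Multiple groups make `findall` return tuples — one 2-tuple for each match.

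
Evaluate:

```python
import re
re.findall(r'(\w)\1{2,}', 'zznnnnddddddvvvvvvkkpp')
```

['n', 'd', 'v']

A backreference is literal: `\1` must see the identical characters the first group matched.
Because there's exactly one group, `findall` drops the full match and keeps group 1 from each hit.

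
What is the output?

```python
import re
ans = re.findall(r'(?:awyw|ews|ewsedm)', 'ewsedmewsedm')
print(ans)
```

['ews', 'ews']

`|` is ordered: at each position the engine commits to the first alternative that works.
Scanning left to right: at [0:3] → 'ews'; at [6:9] → 'ews'.
Since nothing is captured, `findall` lists the 2 matched substrings directly.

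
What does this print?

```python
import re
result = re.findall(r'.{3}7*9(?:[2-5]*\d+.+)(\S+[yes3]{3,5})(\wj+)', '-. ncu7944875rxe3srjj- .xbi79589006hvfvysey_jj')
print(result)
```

[('ysey', '_jj')]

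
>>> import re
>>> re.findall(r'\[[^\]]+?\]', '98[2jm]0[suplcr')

`findall` yields the raw match text (1 of them) because the pattern has no groups.

['[2jm]']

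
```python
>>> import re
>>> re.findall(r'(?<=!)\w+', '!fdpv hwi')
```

['fdpv']

The lookaround is zero-width — it requires the adjacent text to match without consuming it, so the asserted text isn't part of the match.
Matches: at [1:5] → 'fdpv'.
With no groups in the pattern, `findall` gives back each whole match — 1 here.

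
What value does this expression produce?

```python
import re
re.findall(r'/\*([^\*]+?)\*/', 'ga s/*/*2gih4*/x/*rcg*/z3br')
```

Because there's exactly one group, `findall` drops the full match and keeps group 1 from each hit.

['2gih4', 'rcg']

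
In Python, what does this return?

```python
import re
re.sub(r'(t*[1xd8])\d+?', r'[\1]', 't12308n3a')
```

'[t1]308n3a'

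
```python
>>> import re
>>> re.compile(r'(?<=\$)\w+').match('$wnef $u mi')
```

The positive lookaround only admits positions where the adjacent text matches; those characters stay outside the span.
`re.match` won't scan ahead — the pattern has to work from the very first character.
Here the string doesn't start with a match, so the call returns None.

None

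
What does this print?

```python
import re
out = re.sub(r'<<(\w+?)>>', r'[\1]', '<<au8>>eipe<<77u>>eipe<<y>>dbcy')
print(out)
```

Matches: at [0:7] → '<<au8>>'; at [11:18] → '<<77u>>'; at [22:27] → '<<y>>'.
The replacement refers to a captured group, so each match is rewritten using its own captured text.

[au8]eipe[77u]eipe[y]dbcy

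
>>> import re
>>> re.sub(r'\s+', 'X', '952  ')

'952X'

Each match is replaced by 'X'.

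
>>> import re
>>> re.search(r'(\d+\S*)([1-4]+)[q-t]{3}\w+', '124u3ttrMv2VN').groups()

('124u', '3')

The match spans [0:13] → '124u3ttrMv2VN'.
Captured: group 1 = '124u', group 2 = '3'.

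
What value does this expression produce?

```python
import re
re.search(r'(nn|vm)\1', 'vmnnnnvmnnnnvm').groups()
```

('nn',)

After group 1 captures some text, `\1` only succeeds where that same text appears again.
`re.search` scans for the first position where the pattern succeeds.
The match spans [2:6] → 'nnnn'.
Captured: group 1 = 'nn'.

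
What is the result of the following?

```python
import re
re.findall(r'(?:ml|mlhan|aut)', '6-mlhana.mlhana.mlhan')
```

['ml', 'ml', 'ml']

Alternation isn't longest-match — the leftmost alternative that fits at this position is chosen.
`findall` yields the raw match text (3 of them) because the pattern has no groups.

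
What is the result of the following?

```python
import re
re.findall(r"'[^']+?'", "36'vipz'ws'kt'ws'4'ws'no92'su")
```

["'vipz'", "'kt'", "'4'", "'no92'"]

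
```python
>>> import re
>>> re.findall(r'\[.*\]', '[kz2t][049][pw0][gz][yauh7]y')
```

Matches: at [0:27] → '[kz2t][049][pw0][gz][yauh7]'.
`findall` yields the raw match text (1 of them) because the pattern has no groups.

['[kz2t][049][pw0][gz][yauh7]']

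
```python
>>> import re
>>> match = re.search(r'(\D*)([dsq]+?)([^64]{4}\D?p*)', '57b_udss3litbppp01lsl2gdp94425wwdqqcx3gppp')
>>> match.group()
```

'b_udss3litbppp'

The match spans [2:16] → 'b_udss3litbppp'.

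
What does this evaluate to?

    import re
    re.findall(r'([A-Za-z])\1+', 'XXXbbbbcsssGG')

['X', 'b', 's', 'G']

`\1` has to match the exact text group 1 already captured.
Matches: at [0:3] match 'XXX', group 1 = 'X'; at [3:7] match 'bbbb', group 1 = 'b'; at [8:11] match 'sss', group 1 = 's'; at [11:13] match 'GG', group 1 = 'G'.
One capturing group, so `findall` returns just the captured substring from each match — 4 in all.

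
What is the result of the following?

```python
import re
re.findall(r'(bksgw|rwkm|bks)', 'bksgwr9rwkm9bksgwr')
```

['bksgw', 'rwkm', 'bksgw']

The regex engine tests alternatives in the order written; an earlier branch that matches wins even if a later one would match more.
With a single group, `findall` returns only what that group captured — 3 items.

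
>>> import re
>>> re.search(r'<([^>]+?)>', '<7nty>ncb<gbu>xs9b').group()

'<7nty>'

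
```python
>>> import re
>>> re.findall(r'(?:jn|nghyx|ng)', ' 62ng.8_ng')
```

['ng', 'ng']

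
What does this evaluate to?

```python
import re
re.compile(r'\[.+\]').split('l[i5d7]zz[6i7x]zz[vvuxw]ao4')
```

['l', 'ao4']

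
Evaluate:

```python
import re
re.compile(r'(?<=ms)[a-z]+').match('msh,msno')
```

`re.match` only tries the pattern at the start of the string.
Here the string doesn't start with a match, so the call returns None.

None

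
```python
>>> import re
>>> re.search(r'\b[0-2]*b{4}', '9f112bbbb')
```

None

Pattern: a word boundary (`\b`, zero-width); then zero or more of a character in [0-2]; then exactly 4 of a literal 'b'.
Here nothing in the string fits, so the call returns None.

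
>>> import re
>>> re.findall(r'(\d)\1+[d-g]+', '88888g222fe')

['8', '2']

After group 1 captures some text, `\1` only succeeds where that same text appears again.
Walking the string: at [0:6] match '88888g', group 1 = '8'; at [6:11] match '222fe', group 1 = '2'.
`findall` collects group 1 from each match (2 total).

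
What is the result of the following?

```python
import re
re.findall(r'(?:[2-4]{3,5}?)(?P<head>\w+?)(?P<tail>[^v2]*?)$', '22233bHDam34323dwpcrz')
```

[('33bHDam3432', '3dwpcrz')]

This matches 3 to 5 of a character in [2-4] (lazy) (non-capturing group); then one or more of a word character (lazy) (captured as 'head'); then zero or more of any character except [v2] (lazy) (captured as 'tail'); then anchored at the end.
A `+?`/`*?`/`{m,n}?` starts at its minimum and grows only as far as needed for what follows to match.
Scanning left to right: at [0:21] match '22233bHDam34323dwpcrz', groups = ('33bHDam3432', '3dwpcrz').
`findall` packs the 2 group values into a tuple for every match.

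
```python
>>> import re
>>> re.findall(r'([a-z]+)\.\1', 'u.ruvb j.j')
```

['j']

`\1` is not a pattern — it's the concrete string captured by group 1, re-applied verbatim.
One capturing group, so `findall` returns just the captured substring from the one match — 1 in all.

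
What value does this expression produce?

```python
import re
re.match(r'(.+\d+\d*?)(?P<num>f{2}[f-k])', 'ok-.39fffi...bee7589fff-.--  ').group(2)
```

The pattern matches one or more of any character, then one or more of a digit, then zero or more of a digit (lazy) (captured); then exactly 2 of the literal 'f', then a character in [f-k] (captured as 'num').
`match` is anchored at position 0; if the pattern doesn't fit there, it returns None.
The match spans [0:23] → 'ok-.39fffi...bee7589fff'.
Captured: group 1 = 'ok-.39fffi...bee7589', group 2 = 'fff'.

'fff'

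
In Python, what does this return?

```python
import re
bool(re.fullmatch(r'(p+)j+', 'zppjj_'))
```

False

This matches one or more of a literal 'p' (captured); then one or more of a literal 'j'.
`re.fullmatch` requires the pattern to consume the entire string.
Here there's no way to consume every character, so the call returns None, and `bool(None)` is False.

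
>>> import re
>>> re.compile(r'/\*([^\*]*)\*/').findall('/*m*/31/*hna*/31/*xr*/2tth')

['m', 'hna', 'xr']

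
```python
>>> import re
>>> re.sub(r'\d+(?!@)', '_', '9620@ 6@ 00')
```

`(?!…)`/`(?<!…)` only lets a position through if the neighbouring text does NOT match; no characters are consumed.
Matches: at [0:3] → '962'; at [9:11] → '00'.
`sub` substitutes '_' at each match site.

'_0@ 6@ _'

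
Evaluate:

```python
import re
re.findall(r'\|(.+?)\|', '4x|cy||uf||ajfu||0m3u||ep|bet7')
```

Walking the string: at [2:6] match '|cy|', group 1 = 'cy'; at [6:10] match '|uf|', group 1 = 'uf'; at [10:16] match '|ajfu|', group 1 = 'ajfu'; at [16:22] match '|0m3u|', group 1 = '0m3u'; at [22:26] match '|ep|', group 1 = 'ep'.
`findall` collects group 1 from each match (5 total).

['cy', 'uf', 'ajfu', '0m3u', 'ep']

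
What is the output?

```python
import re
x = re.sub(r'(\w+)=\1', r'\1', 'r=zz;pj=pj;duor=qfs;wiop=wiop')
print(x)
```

r=zz;pj;duor=qfs;wiop

`\1` has to match the exact text group 1 already captured.
Matches: at [5:10] → 'pj=pj'; at [20:29] → 'wiop=wiop'.
Each match is replaced using the text its own group 1 captured.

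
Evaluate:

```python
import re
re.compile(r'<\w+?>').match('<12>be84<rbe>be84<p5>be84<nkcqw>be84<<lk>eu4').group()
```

'<12>'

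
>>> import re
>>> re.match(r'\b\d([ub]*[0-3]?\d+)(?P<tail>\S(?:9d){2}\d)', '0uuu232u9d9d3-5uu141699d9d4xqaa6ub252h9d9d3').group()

'0uuu232u9d9d3'

With `match`, the pattern is implicitly anchored at the beginning.
The match spans [0:13] → '0uuu232u9d9d3'.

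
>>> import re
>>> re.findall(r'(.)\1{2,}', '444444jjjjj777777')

`\1` has to match the exact text group 1 already captured.
Walking the string: at [0:6] match '444444', group 1 = '4'; at [6:11] match 'jjjjj', group 1 = 'j'; at [11:17] match '777777', group 1 = '7'.
One capturing group, so `findall` returns just the captured substring from each match — 3 in all.

['4', 'j', '7']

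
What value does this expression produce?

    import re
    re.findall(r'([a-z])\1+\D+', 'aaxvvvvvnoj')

A backreference is literal: `\1` must see the identical characters the first group matched.
With a single group, `findall` returns only what that group captured — 1 item.

['a']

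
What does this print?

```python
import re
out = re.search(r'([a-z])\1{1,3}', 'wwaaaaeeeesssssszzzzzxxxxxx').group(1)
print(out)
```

The backreference `\1` re-matches whatever the first group consumed, character for character.
Unlike `match`, `search` isn't anchored — it looks for the pattern anywhere in the string.
The match spans [0:2] → 'ww'.
Captured: group 1 = 'w'.

w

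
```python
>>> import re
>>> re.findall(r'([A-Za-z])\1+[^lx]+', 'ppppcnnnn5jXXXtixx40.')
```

['p', 'x']

After group 1 captures some text, `\1` only succeeds where that same text appears again.
Matches: at [0:16] match 'ppppcnnnn5jXXXti', group 1 = 'p'; at [16:21] match 'xx40.', group 1 = 'x'.
Because there's exactly one group, `findall` drops the full match and keeps group 1 from each hit.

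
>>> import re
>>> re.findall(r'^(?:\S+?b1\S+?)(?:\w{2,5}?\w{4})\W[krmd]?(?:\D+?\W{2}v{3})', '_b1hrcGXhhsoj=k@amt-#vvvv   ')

This matches anchored at the start of the string; then one or more of a non-whitespace character (lazy), then the literal 'b1', then one or more of a non-whitespace character (lazy) (non-capturing group); then 2 to 5 of a word character (lazy), then exactly 4 of a word character (non-capturing group); then a non-word character; then optionally one of [krmd]; then one or more of a non-digit (lazy), then exactly 2 of a non-word character, then exactly 3 of the literal 'v' (non-capturing group).
Walking the string: at [0:24] → '_b1hrcGXhhsoj=k@amt-#vvv'.
`findall` yields the raw match text (1 of them) because the pattern has no groups.

['_b1hrcGXhhsoj=k@amt-#vvv']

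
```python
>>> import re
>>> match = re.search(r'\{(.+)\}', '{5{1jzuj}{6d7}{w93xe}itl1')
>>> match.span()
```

Unlike `match`, `search` isn't anchored — it looks for the pattern anywhere in the string.
The match spans [0:21] → '{5{1jzuj}{6d7}{w93xe}'.
Captured: group 1 = '5{1jzuj}{6d7}{w93xe'.

(0, 21)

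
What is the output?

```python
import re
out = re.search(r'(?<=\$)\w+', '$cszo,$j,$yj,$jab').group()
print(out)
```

Lookahead/lookbehind check context without consuming it, so the matched span excludes the asserted characters.
Unlike `match`, `search` isn't anchored — it looks for the pattern anywhere in the string.
The match spans [1:5] → 'cszo'.

cszo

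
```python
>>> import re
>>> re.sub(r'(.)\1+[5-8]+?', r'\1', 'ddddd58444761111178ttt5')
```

'd84618t'

`\1` has to match the exact text group 1 already captured.
Matches: at [0:6] → 'ddddd5'; at [7:11] → '4447'; at [12:18] → '111117'; at [19:23] → 'ttt5'.
Each match is replaced using the text its own group 1 captured.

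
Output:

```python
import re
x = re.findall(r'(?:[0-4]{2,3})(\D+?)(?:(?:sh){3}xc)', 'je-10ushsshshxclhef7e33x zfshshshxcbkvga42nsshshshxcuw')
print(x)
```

This matches 2 to 3 of a character in [0-4] (non-capturing group); then one or more of a non-digit (lazy) (captured); then the literal 'sh' repeated 3 times, then the literal 'xc' (non-capturing group).
Walking the string: at [21:35] match '33x zfshshshxc', group 1 = 'x zf'; at [40:52] match '42nsshshshxc', group 1 = 'ns'.
With a single group, `findall` returns only what that group captured — 2 items.

['x zf', 'ns']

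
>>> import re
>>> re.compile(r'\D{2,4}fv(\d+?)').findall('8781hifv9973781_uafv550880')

['9', '5']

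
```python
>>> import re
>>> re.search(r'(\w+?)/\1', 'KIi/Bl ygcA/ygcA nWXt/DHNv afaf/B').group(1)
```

'ygcA'

The match spans [7:16] → 'ygcA/ygcA'.
Captured: group 1 = 'ygcA'.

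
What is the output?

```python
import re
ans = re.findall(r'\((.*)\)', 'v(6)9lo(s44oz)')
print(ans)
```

Because there's exactly one group, `findall` drops the full match and keeps group 1 from the one hit.

['6)9lo(s44oz']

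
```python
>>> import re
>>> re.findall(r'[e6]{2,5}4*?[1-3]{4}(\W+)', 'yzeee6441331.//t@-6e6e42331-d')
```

The pattern matches 2 to 5 of one of [e6], then zero or more of a literal '4' (lazy); then exactly 4 of a character in [1-3]; then one or more of a non-word character (captured).
Walking the string: at [2:15] match 'eee6441331.//', group 1 = './/'; at [18:28] match '6e6e42331-', group 1 = '-'.
With a single group, `findall` returns only what that group captured — 2 items.

['.//', '-']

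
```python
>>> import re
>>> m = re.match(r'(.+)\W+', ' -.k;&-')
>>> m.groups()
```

Pattern: one or more of any character (captured); then one or more of a non-word character.
`re.match` won't scan ahead — the pattern has to work from the very first character.
The match spans [0:7] → ' -.k;&-'.
Captured: group 1 = ' -.k;&'.

(' -.k;&',)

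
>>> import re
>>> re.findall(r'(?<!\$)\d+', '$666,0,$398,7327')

`(?!…)`/`(?<!…)` only lets a position through if the neighbouring text does NOT match; no characters are consumed.
`findall` yields the raw match text (4 of them) because the pattern has no groups.

['66', '0', '98', '7327']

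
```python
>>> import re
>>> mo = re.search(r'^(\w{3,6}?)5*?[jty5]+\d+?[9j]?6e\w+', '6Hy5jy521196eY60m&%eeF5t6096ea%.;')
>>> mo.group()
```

'6Hy5jy521196eY60m'

The match spans [0:17] → '6Hy5jy521196eY60m'.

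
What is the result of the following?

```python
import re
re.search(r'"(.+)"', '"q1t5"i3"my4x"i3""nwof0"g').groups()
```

`search` walks the string left to right and returns the first match it finds.
The match spans [0:24] → '"q1t5"i3"my4x"i3""nwof0"'.
Captured: group 1 = 'q1t5"i3"my4x"i3""nwof0'.

('q1t5"i3"my4x"i3""nwof0',)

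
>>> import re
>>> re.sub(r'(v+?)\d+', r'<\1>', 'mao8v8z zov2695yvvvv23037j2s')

'mao8<v>z zo<v>y<vvvv>j2s'

The pattern matches one or more of a literal 'v' (lazy) (captured); then one or more of a digit.
Matches: at [4:6] → 'v8'; at [10:15] → 'v2695'; at [16:25] → 'vvvv23037'.
The replacement refers to a captured group, so each match is rewritten using its own captured text.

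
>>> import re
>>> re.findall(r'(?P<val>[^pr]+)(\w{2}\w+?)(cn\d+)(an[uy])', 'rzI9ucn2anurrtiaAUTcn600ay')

Pattern: one or more of any character except [pr] (captured as 'val'); then exactly 2 of a word character, then one or more of a word character (lazy) (captured); then the literal 'cn', then one or more of a digit (captured); then the literal 'an', then one of [uy] (captured).
4 groups means the one result is a tuple of 4 captured strings — 1 here.

[('z', 'I9u', 'cn2', 'anu')]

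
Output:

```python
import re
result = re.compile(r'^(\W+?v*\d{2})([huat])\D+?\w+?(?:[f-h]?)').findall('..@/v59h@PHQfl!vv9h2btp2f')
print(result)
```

2 groups means the one result is a tuple of 2 captured strings — 1 here.

[('..@/v59', 'h')]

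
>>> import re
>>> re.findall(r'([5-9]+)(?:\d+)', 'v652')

The pattern matches one or more of a character in [5-9] (captured); then one or more of a digit (non-capturing group).
Walking the string: at [1:4] match '652', group 1 = '65'.
One capturing group, so `findall` returns just the captured substring from the one match — 1 in all.

['65']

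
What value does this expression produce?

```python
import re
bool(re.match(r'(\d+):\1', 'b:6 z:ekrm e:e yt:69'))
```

`\1` has to match the exact text group 1 already captured.
`re.match` won't scan ahead — the pattern has to work from the very first character.
Here the string doesn't start with a match, so the call returns None, and `bool(None)` is False.

False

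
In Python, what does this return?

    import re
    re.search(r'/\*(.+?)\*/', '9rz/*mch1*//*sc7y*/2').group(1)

'mch1'

`re.search` tries every starting position until one works.
The match spans [3:11] → '/*mch1*/'.
Captured: group 1 = 'mch1'.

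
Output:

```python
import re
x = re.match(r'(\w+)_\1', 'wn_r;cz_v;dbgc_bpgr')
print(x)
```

`re.match` won't scan ahead — the pattern has to work from the very first character.
Here position 0 doesn't satisfy it, so the call returns None.

None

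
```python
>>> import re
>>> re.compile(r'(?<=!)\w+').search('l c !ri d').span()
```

Lookahead/lookbehind check context without consuming it, so the matched span excludes the asserted characters.
`search` walks the string left to right and returns the first match it finds.
The match spans [5:7] → 'ri'.

(5, 7)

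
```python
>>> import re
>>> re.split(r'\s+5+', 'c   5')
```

The string is cut at each match, leaving 2 pieces.

['c', '']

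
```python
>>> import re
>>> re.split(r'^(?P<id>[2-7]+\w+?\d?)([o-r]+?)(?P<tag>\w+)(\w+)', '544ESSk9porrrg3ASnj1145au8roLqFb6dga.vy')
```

['', '544ESSk9', 'p', 'orrrg3ASnj1145au8roLqFb6dg', 'a', '.vy']

The pattern matches anchored at the start of the string; then one or more of a character in [2-7], then one or more of a word character (lazy), then optionally a digit (captured as 'id'); then one or more of a character in [o-r] (lazy) (captured); then one or more of a word character (captured as 'tag'); then one or more of a word character (captured).
Matches to split on: at [0:36] → '544ESSk9porrrg3ASnj1145au8roLqFb6dga'.
Because the pattern has a capturing group, `split` also inserts each captured text between the pieces.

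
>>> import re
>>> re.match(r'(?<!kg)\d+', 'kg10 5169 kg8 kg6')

None

`match` is anchored at position 0; if the pattern doesn't fit there, it returns None.
Here position 0 doesn't satisfy it, so the call returns None.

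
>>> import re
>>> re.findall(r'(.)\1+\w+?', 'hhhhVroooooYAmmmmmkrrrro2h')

['h', 'o', 'm', 'r']

`\1` is not a pattern — it's the concrete string captured by group 1, re-applied verbatim.
Scanning left to right: at [0:5] match 'hhhhV', group 1 = 'h'; at [6:12] match 'oooooY', group 1 = 'o'; at [13:19] match 'mmmmmk', group 1 = 'm'; at [19:24] match 'rrrro', group 1 = 'r'.
`findall` collects group 1 from each match (4 total).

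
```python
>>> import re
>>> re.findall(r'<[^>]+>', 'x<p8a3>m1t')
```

Matches: at [1:7] → '<p8a3>'.
No capturing groups, so `findall` returns the 1 full match string.

['<p8a3>']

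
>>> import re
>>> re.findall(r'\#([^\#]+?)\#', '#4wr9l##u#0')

['4wr9l', 'u']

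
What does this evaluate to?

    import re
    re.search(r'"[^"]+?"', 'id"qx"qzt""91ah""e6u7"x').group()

`search` walks the string left to right and returns the first match it finds.
The match spans [2:6] → '"qx"'.

'"qx"'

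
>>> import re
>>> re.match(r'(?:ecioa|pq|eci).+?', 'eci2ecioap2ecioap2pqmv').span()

`re.match` won't scan ahead — the pattern has to work from the very first character.
The match spans [0:4] → 'eci2'.

(0, 4)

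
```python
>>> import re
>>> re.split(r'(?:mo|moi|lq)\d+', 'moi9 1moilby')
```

Matches to split on: at [0:4] → 'moi9'.
Splitting on the pattern gives 2 pieces.

['', ' 1moilby']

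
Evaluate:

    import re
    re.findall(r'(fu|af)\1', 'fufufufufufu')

['fu', 'fu', 'fu']

`\1` is not a pattern — it's the concrete string captured by group 1, re-applied verbatim.
Walking the string: at [0:4] match 'fufu', group 1 = 'fu'; at [4:8] match 'fufu', group 1 = 'fu'; at [8:12] match 'fufu', group 1 = 'fu'.
`findall` collects group 1 from each match (3 total).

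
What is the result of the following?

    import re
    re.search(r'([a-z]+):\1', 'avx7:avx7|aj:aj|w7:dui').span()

`\1` is not a pattern — it's the concrete string captured by group 1, re-applied verbatim.
`search` walks the string left to right and returns the first match it finds.
The match spans [10:15] → 'aj:aj'.
Captured: group 1 = 'aj'.

(10, 15)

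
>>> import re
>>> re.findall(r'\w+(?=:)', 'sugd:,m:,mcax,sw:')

['sugd', 'm', 'sw']

The positive lookaround only admits positions where the adjacent text matches; those characters stay outside the span.
Matches: at [0:4] → 'sugd'; at [6:7] → 'm'; at [14:16] → 'sw'.
With no groups in the pattern, `findall` gives back each whole match — 3 here.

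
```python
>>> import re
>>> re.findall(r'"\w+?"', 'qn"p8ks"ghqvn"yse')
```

Matches: at [2:8] → '"p8ks"'.
Since nothing is captured, `findall` lists the 1 matched substring directly.

['"p8ks"']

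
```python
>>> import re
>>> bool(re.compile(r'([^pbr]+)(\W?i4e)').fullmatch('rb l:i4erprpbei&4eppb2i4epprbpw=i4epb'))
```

False

`re.fullmatch` is like wrapping the pattern in `^…$` (in single-line mode).
Here the pattern can't cover the whole string, so the call returns None, and `bool(None)` is False.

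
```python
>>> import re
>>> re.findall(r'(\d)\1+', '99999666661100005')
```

['9', '6', '1', '0']

`\1` is not a pattern — it's the concrete string captured by group 1, re-applied verbatim.
One capturing group, so `findall` returns just the captured substring from each match — 4 in all.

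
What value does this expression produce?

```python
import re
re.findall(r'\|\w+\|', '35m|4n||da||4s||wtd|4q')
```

`findall` yields the raw match text (4 of them) because the pattern has no groups.

['|4n|', '|da|', '|4s|', '|wtd|']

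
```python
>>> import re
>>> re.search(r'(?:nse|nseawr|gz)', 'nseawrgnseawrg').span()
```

(0, 3)

The regex engine tests alternatives in the order written; an earlier branch that matches wins even if a later one would match more.
The match spans [0:3] → 'nse'.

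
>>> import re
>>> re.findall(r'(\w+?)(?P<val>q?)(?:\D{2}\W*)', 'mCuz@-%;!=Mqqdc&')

The pattern matches one or more of a word character (lazy) (captured); then optionally a literal 'q' (captured as 'val'); then exactly 2 of a non-digit, then zero or more of a non-word character (non-capturing group).
Matches: at [0:3] match 'mCu', groups = ('m', ''); at [3:10] match 'z@-%;!=', groups = ('z', ''); at [10:14] match 'Mqqd', groups = ('M', 'q').
`findall` packs the 2 group values into a tuple for every match.

[('m', ''), ('z', ''), ('M', 'q')]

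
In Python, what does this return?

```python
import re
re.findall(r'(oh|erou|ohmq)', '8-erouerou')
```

One capturing group, so `findall` returns just the captured substring from each match — 2 in all.

['erou', 'erou']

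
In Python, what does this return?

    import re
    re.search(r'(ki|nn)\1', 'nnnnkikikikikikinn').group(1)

'nn'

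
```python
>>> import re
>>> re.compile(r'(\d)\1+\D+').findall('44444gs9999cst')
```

A backreference is literal: `\1` must see the identical characters the first group matched.
Because there's exactly one group, `findall` drops the full match and keeps group 1 from each hit.

['4', '9']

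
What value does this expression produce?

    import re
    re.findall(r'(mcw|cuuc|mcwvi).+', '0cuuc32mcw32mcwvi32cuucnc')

Matches: at [1:25] match 'cuuc32mcw32mcwvi32cuucnc', group 1 = 'cuuc'.
With a single group, `findall` returns only what that group captured — 1 item.

['cuuc']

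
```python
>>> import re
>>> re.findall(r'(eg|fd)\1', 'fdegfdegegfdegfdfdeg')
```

A backreference is literal: `\1` must see the identical characters the first group matched.
Matches: at [6:10] match 'egeg', group 1 = 'eg'; at [14:18] match 'fdfd', group 1 = 'fd'.
One capturing group, so `findall` returns just the captured substring from each match — 2 in all.

['eg', 'fd']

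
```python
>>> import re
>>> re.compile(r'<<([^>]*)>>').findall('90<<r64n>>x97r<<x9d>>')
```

With a single group, `findall` returns only what that group captured — 2 items.

['r64n', 'x9d']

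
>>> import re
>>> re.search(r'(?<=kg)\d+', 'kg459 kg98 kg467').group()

The positive lookaround only admits positions where the adjacent text matches; those characters stay outside the span.
The match spans [2:5] → '459'.

'459'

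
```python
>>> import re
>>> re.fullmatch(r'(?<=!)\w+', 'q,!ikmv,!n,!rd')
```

None

The positive lookaround only admits positions where the adjacent text matches; those characters stay outside the span.
`fullmatch` succeeds only if the pattern covers the string from start to end.
Here the pattern can't cover the whole string, so the call returns None.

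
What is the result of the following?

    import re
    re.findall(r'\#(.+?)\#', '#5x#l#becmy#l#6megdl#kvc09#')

With the lazy modifier that quantifier settles for the fewest repetitions that let the rest of the pattern succeed (the atoms after it are unaffected and can still be greedy).
Walking the string: at [0:4] match '#5x#', group 1 = '5x'; at [5:12] match '#becmy#', group 1 = 'becmy'; at [13:21] match '#6megdl#', group 1 = '6megdl'.
With a single group, `findall` returns only what that group captured — 3 items.

['5x', 'becmy', '6megdl']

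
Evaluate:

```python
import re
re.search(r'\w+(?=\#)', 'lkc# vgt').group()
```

'lkc'

The `(?=…)`/`(?<=…)` assertion just peeks at neighbouring text; it doesn't advance the match position.
The match spans [0:3] → 'lkc'.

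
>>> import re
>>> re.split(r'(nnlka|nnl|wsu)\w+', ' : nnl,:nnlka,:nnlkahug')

The regex engine tests alternatives in the order written; an earlier branch that matches wins even if a later one would match more.
Matches to split on: at [8:13] → 'nnlka'; at [15:23] → 'nnlkahug'.
With a capturing group present, the delimiter's captured portion is kept in the result list.

[' : nnl,:', 'nnl', ',:', 'nnlka', '']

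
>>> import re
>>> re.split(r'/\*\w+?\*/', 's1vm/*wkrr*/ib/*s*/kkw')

['s1vm', 'ib', 'kkw']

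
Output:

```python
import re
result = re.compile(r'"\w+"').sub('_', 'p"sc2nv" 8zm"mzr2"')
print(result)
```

p_ 8zm_

Every occurrence is swapped for '_'.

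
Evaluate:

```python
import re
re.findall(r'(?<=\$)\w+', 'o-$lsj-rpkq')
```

['lsj']

The positive lookaround only admits positions where the adjacent text matches; those characters stay outside the span.
No capturing groups, so `findall` returns the 1 full match string.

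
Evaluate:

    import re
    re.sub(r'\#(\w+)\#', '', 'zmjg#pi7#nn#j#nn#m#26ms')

'zmjgnnnn26ms'

Matches: at [4:9] → '#pi7#'; at [11:14] → '#j#'; at [16:19] → '#m#'.
`sub` substitutes '' at each match site.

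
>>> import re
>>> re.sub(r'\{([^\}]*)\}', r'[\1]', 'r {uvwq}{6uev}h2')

Each match is replaced using the text its own group 1 captured.

'r [uvwq][6uev]h2'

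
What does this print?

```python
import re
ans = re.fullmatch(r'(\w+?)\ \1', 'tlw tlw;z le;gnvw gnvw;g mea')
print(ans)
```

A backreference is literal: `\1` must see the identical characters the first group matched.
`re.fullmatch` requires the pattern to consume the entire string.
Here there's no way to consume every character, so the call returns None.

None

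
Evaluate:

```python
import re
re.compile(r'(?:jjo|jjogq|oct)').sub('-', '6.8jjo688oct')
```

'6.8-688-'

Each match is replaced by '-'.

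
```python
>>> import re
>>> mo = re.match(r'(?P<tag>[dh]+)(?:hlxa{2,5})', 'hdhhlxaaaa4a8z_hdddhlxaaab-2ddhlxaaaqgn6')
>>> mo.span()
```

(0, 10)

This matches one or more of one of [dh] (captured as 'tag'); then the literal 'hlx', then 2 to 5 of a literal 'a' (non-capturing group).
`re.match` only tries the pattern at the start of the string.
The match spans [0:10] → 'hdhhlxaaaa'.
Captured: group 1 = 'hdh'.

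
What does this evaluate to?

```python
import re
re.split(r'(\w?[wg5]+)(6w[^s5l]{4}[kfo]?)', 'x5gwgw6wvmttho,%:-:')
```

Pattern: optionally a word character, then one or more of one of [wg5] (captured); then the literal '6w', then exactly 4 of any character except [s5l], then optionally one of [kfo] (captured).
Matches to split on: at [0:12] → 'x5gwgw6wvmtt'.
The group in the pattern means `split` returns the separators' captures alongside the pieces.

['', 'x5gwgw', '6wvmtt', 'ho,%:-:']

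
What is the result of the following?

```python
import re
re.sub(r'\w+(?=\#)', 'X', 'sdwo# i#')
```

'X# X#'

Because the assertion is zero-width, the text it checks is not consumed and won't appear in the result.
Matches: at [0:4] → 'sdwo'; at [6:7] → 'i'.
Each match is replaced by 'X'.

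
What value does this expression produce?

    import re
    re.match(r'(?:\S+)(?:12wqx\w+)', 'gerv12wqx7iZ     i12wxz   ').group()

'gerv12wqx7iZ'

`re.match` only tries the pattern at the start of the string.
The match spans [0:12] → 'gerv12wqx7iZ'.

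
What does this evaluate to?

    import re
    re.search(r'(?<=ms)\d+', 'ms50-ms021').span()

The `(?=…)`/`(?<=…)` assertion just peeks at neighbouring text; it doesn't advance the match position.
`re.search` tries every starting position until one works.
The match spans [2:4] → '50'.

(2, 4)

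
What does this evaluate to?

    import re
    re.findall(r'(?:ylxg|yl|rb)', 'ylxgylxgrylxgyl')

['ylxg', 'ylxg', 'ylxg', 'yl']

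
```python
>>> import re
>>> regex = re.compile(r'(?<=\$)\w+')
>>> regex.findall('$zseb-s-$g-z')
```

['zseb', 'g']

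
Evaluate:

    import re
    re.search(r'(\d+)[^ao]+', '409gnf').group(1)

This matches one or more of a digit (captured); then one or more of any character except [ao].
`search` walks the string left to right and returns the first match it finds.
The match spans [0:6] → '409gnf'.
Captured: group 1 = '409'.

'409'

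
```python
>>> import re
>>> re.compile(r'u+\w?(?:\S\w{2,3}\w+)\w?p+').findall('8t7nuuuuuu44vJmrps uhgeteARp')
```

['uuuuuu44vJmrp', 'uhgeteARp']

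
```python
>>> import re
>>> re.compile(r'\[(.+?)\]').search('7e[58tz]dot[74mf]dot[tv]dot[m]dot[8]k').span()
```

The `?` after the quantifier makes it lazy — it takes as little as possible before letting the rest of the pattern try.
`re.search` scans for the first position where the pattern succeeds.
The match spans [2:8] → '[58tz]'.
Captured: group 1 = '58tz'.

(2, 8)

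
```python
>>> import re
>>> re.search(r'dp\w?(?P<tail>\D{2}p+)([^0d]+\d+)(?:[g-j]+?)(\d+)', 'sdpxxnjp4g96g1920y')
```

None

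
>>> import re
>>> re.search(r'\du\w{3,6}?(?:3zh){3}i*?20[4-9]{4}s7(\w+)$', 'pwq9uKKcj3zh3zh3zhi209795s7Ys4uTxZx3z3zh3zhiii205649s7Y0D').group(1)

'Ys4uTxZx3z3zh3zhiii205649s7Y0D'

Pattern: a digit, then a literal 'u', then 3 to 6 of a word character (lazy); then the literal '3zh' repeated 3 times, then zero or more of the literal 'i' (lazy); then the literal '20', then exactly 4 of a character in [4-9], then the literal 's7'; then one or more of a word character (captured); then anchored at the end.
`re.search` scans for the first position where the pattern succeeds.
The match spans [3:57] → '9uKKcj3zh3zh3zhi209795s7Ys4uTxZx3z3zh3zhiii205649s7Y0D'.
Captured: group 1 = 'Ys4uTxZx3z3zh3zhiii205649s7Y0D'.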